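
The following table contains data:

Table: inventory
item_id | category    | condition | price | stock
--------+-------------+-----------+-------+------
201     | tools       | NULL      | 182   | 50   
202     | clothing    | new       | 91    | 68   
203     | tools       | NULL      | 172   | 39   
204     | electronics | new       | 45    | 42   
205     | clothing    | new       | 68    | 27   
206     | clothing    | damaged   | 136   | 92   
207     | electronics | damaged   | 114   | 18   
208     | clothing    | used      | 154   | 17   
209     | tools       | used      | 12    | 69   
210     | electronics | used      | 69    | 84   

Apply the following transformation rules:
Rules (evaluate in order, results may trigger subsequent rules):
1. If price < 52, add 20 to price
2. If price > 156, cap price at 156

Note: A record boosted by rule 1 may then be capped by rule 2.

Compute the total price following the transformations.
1041

Step 1: Apply rule 1 to records with price < 52
  - 2 records get bonus of 20
  - Of these, 0 records then exceed 156 and get capped
Step 2: Apply rule 2 to records with price > 156
  - 2 records (original) are capped
Step 3: Calculate final sum = 1041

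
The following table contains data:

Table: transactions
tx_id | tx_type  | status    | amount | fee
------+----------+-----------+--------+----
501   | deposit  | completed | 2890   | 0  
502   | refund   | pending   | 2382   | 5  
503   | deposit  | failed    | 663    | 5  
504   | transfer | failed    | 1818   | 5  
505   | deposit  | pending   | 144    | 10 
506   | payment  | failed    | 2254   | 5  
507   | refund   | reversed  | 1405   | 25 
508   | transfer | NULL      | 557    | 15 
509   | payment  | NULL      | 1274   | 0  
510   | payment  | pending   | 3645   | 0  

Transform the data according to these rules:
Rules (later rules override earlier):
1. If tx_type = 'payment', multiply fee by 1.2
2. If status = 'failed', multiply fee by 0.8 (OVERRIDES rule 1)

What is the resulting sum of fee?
67.0

Step 1: Rule 2 takes priority for records with status = 'failed'
  - 3 records: 15 × 0.8 = 12.0
Step 2: Rule 1 applies to remaining records with tx_type = 'payment'
  - 2 records: 0 × 1.2 = 0.0
Step 3: Other records unchanged: 55
Step 4: Final sum = 12.0 + 0.0 + 55 = 67.0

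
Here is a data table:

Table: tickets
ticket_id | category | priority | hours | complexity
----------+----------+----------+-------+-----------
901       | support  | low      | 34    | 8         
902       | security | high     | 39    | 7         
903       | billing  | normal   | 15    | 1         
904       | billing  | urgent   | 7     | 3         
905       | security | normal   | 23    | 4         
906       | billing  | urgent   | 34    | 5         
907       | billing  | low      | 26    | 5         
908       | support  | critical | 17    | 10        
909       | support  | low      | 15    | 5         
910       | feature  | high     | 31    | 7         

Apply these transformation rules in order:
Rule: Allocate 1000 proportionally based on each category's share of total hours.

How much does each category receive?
billing: 340.25, feature: 128.63, security: 257.26, support: 273.86

Step 1: Calculate total hours = 241
Step 2: Calculate each category's proportion:
  billing: 82/241 = 34.02% → 340.25
  feature: 31/241 = 12.86% → 128.63
  security: 62/241 = 25.73% → 257.26
  support: 66/241 = 27.39% → 273.86
Step 3: Verify: sum of allocations ≈ 1000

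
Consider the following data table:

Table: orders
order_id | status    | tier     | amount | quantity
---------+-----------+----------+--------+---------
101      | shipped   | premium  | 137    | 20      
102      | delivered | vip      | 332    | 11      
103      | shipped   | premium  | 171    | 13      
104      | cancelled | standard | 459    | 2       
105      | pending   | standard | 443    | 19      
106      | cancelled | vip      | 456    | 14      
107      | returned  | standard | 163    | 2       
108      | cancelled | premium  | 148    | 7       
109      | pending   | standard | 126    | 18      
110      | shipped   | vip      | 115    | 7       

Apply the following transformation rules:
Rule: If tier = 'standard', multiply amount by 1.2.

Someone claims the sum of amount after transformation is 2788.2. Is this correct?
Yes, the result is correct.

Step 1: Calculate the correct sum after transformation
Step 2: Apply multiplier 1.2 to records where tier = 'standard'
Step 3: Correct result = 2788.2
Step 4: Claimed result = 2788.2
Step 5: 2788.2 = 2788.2 ✓
Conclusion: The claimed result is correct.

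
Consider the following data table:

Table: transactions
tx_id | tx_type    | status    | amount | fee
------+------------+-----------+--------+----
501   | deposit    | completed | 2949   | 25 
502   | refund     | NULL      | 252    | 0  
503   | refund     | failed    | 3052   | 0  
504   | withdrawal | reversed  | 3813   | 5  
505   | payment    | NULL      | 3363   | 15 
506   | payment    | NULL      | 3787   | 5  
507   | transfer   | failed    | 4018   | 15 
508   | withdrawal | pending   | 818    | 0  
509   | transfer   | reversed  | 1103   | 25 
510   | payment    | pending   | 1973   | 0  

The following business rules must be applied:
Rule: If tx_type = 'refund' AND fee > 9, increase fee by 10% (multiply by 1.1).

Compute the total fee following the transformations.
90

Step 1: Find records where tx_type = 'refund' AND fee > 9
Step 2: 0 records match, summing to 0
Step 3: After multiplier: 0 × 1.1 = 0.0
Step 4: Unaffected records sum: 90
Step 5: Final sum = 0.0 + 90 = 90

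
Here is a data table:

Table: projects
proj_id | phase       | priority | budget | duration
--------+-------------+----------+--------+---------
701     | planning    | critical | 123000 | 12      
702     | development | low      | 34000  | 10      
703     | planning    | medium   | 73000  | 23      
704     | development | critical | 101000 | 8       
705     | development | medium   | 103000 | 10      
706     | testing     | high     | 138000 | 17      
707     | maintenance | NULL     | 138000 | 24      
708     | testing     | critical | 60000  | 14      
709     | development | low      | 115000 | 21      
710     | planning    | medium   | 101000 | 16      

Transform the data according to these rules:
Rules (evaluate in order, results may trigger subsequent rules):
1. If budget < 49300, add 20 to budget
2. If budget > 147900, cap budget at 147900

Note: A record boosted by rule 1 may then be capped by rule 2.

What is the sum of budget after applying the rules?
986020

Step 1: Apply rule 1 to records with budget < 49300
  - 1 records get bonus of 20
  - Of these, 0 records then exceed 147900 and get capped
Step 2: Apply rule 2 to records with budget > 147900
  - 0 records (original) are capped
Step 3: Calculate final sum = 986020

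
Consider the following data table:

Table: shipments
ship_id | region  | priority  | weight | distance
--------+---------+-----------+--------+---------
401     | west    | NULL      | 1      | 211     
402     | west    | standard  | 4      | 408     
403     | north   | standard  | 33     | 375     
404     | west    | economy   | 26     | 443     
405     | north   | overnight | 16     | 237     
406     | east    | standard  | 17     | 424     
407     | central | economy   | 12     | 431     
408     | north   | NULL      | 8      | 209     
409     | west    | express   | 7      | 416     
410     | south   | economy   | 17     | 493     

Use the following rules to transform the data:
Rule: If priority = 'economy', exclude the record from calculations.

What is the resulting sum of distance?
2280

Step 1: Identify records where priority = 'economy'
Step 2: The excluded records sum to 1367
Step 3: Original total distance = 3647
Step 4: Remaining total = 3647 - 1367 = 2280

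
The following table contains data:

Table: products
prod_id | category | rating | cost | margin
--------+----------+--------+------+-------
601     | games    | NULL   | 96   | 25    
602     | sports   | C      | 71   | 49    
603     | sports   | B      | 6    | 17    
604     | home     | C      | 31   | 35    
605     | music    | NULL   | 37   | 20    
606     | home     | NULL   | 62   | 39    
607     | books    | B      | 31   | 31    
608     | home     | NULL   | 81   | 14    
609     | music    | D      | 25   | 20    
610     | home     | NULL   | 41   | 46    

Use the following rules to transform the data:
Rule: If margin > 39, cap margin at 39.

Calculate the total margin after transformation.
279

Step 1: 2 records have margin > 39
Step 2: These records originally summed to 95
Step 3: After capping: 2 × 39 = 78
Step 4: Unaffected records sum: 201
Step 5: Final sum = 78 + 201 = 279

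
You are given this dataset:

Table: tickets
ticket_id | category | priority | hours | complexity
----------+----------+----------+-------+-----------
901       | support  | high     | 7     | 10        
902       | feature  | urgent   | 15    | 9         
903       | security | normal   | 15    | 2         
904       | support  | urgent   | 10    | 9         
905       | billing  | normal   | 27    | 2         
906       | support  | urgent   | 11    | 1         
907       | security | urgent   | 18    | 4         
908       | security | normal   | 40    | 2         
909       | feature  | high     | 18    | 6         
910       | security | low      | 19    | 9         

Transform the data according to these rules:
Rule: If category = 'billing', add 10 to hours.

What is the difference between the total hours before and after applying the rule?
10

Step 1: Original sum of hours = 180
Step 2: 1 records have category = 'billing'
Step 3: Each affected record changes by 10
Step 4: Total change = 1 × 10 = 10
Step 5: New sum = 180 + 10 = 190
Step 6: Difference = |190 - 180| = 10
        (Sum increased by 10)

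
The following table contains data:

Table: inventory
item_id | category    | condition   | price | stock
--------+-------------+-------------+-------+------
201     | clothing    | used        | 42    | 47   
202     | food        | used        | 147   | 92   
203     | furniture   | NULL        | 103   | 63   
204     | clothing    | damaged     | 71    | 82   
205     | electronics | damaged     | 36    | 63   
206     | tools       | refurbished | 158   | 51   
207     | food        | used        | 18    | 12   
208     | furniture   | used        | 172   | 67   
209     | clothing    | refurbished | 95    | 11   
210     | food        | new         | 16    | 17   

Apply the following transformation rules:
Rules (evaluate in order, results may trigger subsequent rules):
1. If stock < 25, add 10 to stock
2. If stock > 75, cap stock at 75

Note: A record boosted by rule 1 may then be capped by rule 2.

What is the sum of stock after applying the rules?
511

Step 1: Apply rule 1 to records with stock < 25
  - 3 records get bonus of 10
  - Of these, 0 records then exceed 75 and get capped
Step 2: Apply rule 2 to records with stock > 75
  - 2 records (original) are capped
Step 3: Calculate final sum = 511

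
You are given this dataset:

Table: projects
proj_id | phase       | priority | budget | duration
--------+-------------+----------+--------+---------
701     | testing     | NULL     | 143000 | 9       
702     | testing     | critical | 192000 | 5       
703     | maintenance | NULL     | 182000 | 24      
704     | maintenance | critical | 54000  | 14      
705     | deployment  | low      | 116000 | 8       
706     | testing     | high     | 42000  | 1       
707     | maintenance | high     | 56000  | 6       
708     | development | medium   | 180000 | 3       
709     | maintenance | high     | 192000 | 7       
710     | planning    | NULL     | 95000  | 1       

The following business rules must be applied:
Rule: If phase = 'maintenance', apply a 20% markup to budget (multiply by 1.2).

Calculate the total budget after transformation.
1348800.0

Step 1: Records with phase = 'maintenance' have total budget = 484000
Step 2: Apply multiplier: 484000 × 1.2 = 580800.0
Step 3: Other records total: 768000
Step 4: Final sum = 580800.0 + 768000 = 1348800.0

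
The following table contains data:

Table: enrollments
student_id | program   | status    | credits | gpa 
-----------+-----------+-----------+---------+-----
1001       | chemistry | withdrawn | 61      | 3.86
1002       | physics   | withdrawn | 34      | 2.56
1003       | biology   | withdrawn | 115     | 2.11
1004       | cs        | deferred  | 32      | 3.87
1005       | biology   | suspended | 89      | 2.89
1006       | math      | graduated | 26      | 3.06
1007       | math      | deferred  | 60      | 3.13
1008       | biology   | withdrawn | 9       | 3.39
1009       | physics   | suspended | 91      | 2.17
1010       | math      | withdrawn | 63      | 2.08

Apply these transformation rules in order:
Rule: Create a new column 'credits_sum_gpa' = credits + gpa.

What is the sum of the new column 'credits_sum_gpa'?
609.12

Step 1: For each record, compute credits + gpa
Example calculations:
  61 + 3.86 = 64.86
  34 + 2.56 = 36.56
  115 + 2.11 = 117.11
  ...
Step 2: Sum all derived values
Step 3: Total = 609.12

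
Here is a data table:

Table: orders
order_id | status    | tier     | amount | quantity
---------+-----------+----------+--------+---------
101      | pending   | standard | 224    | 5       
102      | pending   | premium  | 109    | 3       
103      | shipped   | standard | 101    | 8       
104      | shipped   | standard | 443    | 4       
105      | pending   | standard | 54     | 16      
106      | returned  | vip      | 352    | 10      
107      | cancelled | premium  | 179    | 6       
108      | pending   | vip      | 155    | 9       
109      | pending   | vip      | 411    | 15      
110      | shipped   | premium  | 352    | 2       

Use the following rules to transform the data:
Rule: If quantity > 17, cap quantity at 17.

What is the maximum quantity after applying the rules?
16

Step 1: Original maximum quantity = 16
Step 2: Check cap of 17 against maximum
Step 3: No records exceed the cap (max 16 <= cap 17), so no capping applies
Step 4: Maximum after transformation = 16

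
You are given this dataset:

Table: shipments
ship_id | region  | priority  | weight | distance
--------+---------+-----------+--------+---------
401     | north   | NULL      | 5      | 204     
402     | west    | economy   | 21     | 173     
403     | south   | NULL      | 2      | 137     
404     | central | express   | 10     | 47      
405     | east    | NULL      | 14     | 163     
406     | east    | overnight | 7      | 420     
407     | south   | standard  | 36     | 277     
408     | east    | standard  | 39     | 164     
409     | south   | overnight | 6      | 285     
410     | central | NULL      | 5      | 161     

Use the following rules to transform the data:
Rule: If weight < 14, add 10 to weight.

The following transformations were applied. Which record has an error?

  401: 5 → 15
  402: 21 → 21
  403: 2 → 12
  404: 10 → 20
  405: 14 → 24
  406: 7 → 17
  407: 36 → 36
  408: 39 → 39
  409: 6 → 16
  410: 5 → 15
Record 405 has an error. The correct transformed value should be 14, not 24.

Step 1: Check each record against the rule
Step 2: Record 405 has weight = 14
Step 3: Since 14 >= 14, the bonus should not have been applied
Step 4: Correct value = 14, but claimed value = 24
Conclusion: Record 405 has the error.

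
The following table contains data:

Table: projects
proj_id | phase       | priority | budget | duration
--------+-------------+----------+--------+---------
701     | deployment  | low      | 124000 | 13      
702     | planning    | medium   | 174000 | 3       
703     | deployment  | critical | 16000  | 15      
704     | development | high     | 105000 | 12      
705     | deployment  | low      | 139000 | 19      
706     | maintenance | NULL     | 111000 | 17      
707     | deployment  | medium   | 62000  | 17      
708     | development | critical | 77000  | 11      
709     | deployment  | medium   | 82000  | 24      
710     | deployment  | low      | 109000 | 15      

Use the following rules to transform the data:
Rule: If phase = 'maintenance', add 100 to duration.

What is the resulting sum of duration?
246

Step 1: Count records where phase = 'maintenance': 1
Step 2: Total bonus added: 1 × 100 = 100
Step 3: Original sum of duration: 146
Step 4: Final sum = 146 + 100 = 246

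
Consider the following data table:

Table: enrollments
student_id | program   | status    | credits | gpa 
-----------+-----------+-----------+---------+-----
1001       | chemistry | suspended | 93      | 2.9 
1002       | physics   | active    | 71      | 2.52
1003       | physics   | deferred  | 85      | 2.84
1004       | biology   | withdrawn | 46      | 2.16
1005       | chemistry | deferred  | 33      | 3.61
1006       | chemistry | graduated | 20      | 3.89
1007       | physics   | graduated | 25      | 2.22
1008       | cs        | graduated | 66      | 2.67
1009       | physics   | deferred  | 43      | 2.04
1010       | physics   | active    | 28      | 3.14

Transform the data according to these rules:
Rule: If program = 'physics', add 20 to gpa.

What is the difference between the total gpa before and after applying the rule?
100.0

Step 1: Original sum of gpa = 27.99
Step 2: 5 records have program = 'physics'
Step 3: Each affected record changes by 20
Step 4: Total change = 5 × 20 = 100
Step 5: New sum = 27.99 + 100 = 127.99
Step 6: Difference = |127.99 - 27.99| = 100.0
        (Sum increased by 100.0)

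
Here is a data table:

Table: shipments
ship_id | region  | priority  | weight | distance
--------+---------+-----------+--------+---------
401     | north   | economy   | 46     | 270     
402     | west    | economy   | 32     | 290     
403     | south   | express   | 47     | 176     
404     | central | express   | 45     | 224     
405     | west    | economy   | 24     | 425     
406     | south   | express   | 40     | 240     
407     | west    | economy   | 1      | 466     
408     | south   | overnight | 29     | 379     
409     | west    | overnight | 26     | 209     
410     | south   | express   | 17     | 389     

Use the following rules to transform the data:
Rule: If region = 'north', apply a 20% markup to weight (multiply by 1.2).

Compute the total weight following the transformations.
316.2

Step 1: Records with region = 'north' have total weight = 46
Step 2: Apply multiplier: 46 × 1.2 = 55.2
Step 3: Other records total: 261
Step 4: Final sum = 55.2 + 261 = 316.2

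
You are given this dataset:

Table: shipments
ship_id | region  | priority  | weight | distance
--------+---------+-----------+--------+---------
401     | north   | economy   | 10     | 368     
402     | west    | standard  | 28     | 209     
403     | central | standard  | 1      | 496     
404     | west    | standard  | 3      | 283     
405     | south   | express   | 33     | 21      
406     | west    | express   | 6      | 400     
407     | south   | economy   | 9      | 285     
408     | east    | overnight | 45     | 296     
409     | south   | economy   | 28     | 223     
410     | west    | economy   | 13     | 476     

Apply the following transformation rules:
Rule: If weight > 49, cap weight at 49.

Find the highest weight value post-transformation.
45

Step 1: Original maximum weight = 45
Step 2: Check cap of 49 against maximum
Step 3: No records exceed the cap (max 45 <= cap 49), so no capping applies
Step 4: Maximum after transformation = 45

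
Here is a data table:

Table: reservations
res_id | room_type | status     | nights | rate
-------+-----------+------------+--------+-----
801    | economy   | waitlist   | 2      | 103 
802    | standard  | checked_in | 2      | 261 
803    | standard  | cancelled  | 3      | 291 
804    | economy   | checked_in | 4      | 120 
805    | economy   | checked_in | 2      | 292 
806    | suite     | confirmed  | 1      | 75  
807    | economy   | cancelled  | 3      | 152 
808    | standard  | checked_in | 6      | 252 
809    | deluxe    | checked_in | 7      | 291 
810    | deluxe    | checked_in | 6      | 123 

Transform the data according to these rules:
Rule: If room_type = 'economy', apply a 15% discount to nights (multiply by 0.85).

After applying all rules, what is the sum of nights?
34.35

Step 1: Records with room_type = 'economy' have total nights = 11
Step 2: Apply multiplier: 11 × 0.85 = 9.35
Step 3: Other records total: 25
Step 4: Final sum = 9.35 + 25 = 34.35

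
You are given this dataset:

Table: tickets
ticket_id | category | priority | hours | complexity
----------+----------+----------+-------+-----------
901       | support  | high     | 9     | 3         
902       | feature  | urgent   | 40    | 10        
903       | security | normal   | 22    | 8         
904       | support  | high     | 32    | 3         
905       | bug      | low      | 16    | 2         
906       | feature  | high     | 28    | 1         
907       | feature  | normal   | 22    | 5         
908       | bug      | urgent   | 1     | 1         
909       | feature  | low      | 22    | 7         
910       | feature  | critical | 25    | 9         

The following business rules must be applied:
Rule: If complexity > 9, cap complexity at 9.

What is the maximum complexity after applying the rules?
9

Step 1: Original maximum complexity = 10
Step 2: Apply cap at 9
Step 3: 1 records had complexity > 9 and were capped
Step 4: Maximum after transformation = 9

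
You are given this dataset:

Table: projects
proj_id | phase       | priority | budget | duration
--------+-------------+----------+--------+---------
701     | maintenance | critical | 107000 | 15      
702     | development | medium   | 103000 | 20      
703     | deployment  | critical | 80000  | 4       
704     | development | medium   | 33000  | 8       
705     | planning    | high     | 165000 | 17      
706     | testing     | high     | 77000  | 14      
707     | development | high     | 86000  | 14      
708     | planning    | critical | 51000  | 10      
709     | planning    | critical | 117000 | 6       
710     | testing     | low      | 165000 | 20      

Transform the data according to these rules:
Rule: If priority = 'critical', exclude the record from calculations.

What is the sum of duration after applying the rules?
93

Step 1: Identify records where priority = 'critical'
Step 2: The excluded records sum to 35
Step 3: Original total duration = 128
Step 4: Remaining total = 128 - 35 = 93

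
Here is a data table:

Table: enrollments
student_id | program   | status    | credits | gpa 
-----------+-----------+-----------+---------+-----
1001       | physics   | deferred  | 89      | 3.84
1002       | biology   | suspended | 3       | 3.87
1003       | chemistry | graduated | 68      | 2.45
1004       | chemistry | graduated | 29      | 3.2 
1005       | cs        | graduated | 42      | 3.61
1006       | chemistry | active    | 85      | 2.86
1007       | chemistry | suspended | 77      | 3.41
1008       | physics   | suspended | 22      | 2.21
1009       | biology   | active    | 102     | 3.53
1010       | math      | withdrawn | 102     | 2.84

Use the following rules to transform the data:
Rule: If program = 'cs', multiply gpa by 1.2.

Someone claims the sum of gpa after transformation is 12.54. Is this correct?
No, the correct result is 32.54.

Step 1: Calculate the correct sum after transformation
Step 2: Apply multiplier 1.2 to records where program = 'cs'
Step 3: Correct result = 32.54
Step 4: Claimed result = 12.54
Step 5: 32.54 ≠ 12.54
Conclusion: The claimed result is incorrect. The correct answer is 32.54.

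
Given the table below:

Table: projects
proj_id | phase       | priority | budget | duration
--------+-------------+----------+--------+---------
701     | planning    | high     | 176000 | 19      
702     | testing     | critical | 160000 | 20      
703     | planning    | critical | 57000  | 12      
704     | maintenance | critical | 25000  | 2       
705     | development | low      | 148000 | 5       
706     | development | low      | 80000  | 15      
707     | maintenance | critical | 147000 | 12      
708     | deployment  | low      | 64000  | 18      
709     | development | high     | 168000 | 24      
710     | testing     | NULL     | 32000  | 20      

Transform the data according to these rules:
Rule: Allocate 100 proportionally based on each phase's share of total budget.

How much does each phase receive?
deployment: 6.05, development: 37.46, maintenance: 16.27, planning: 22.04, testing: 18.16

Step 1: Calculate total budget = 1057000
Step 2: Calculate each phase's proportion:
  deployment: 64000/1057000 = 6.05% → 6.05
  development: 396000/1057000 = 37.46% → 37.46
  maintenance: 172000/1057000 = 16.27% → 16.27
  planning: 233000/1057000 = 22.04% → 22.04
  testing: 192000/1057000 = 18.16% → 18.16
Step 3: Verify: sum of allocations ≈ 100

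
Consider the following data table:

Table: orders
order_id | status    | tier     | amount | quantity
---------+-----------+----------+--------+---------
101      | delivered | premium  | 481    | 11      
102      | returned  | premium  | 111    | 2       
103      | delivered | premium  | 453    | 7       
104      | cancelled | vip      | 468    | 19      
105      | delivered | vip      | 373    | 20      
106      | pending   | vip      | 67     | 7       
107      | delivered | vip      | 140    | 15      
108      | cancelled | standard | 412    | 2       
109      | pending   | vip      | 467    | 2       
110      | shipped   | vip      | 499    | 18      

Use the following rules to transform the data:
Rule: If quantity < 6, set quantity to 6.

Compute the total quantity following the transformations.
115

Step 1: 3 records have quantity < 6
Step 2: These records originally summed to 6
Step 3: After setting to minimum: 3 × 6 = 18
Step 4: Unaffected records sum: 97
Step 5: Final sum = 18 + 97 = 115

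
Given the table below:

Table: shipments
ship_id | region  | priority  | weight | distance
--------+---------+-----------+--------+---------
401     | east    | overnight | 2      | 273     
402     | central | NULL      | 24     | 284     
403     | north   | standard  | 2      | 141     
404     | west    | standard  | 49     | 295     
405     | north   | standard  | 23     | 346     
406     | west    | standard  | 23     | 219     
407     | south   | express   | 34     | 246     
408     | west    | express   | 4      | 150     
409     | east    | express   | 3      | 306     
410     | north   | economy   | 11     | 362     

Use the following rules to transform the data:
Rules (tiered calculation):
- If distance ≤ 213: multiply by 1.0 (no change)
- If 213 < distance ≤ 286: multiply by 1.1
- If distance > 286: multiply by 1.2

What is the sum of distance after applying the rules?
2986.0

Step 1: Tier 1 (distance ≤ 213): 2 records, sum = 291 × 1.0 = 291.0
Step 2: Tier 2 (213 < distance ≤ 286): 4 records, sum = 1022 × 1.1 = 1124.2
Step 3: Tier 3 (distance > 286): 4 records, sum = 1309 × 1.2 = 1570.8
Step 4: Final sum = 291.0 + 1124.2 + 1570.8 = 2986.0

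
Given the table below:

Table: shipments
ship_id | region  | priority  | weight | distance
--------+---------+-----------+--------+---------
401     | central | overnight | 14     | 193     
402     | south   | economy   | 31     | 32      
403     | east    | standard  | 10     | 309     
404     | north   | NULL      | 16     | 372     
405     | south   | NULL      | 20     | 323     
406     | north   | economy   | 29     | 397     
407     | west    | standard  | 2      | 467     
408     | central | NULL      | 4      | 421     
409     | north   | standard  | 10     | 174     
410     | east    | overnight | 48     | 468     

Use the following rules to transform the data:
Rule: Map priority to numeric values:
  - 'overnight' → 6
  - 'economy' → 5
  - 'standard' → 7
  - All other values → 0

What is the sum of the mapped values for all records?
43

Step 1: Apply mapping to each record
Step 2: Count by status:
  'overnight': 2 records × 6 = 12
  'economy': 2 records × 5 = 10
  'standard': 3 records × 7 = 21
Step 3: Sum all mapped values = 43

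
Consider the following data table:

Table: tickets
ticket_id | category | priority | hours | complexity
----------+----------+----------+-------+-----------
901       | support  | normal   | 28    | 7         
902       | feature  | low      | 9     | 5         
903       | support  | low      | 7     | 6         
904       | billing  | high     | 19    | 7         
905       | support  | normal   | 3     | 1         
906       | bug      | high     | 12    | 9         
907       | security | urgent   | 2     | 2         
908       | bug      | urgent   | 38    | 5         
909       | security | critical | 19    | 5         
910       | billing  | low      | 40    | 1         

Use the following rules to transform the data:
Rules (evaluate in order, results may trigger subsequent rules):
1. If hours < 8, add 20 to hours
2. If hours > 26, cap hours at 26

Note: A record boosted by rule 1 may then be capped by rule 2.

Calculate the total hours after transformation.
208

Step 1: Apply rule 1 to records with hours < 8
  - 3 records get bonus of 20
  - Of these, 1 records then exceed 26 and get capped
Step 2: Apply rule 2 to records with hours > 26
  - 3 records (original) are capped
Step 3: Calculate final sum = 208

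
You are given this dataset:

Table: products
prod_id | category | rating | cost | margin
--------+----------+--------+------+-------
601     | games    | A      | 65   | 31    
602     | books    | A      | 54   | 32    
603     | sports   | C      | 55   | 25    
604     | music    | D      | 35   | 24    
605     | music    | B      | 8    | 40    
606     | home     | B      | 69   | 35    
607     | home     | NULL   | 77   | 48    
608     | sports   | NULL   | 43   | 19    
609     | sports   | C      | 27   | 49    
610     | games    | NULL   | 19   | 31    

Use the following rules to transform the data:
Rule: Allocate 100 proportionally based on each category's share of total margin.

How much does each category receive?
books: 9.58, games: 18.56, home: 24.85, music: 19.16, sports: 27.84

Step 1: Calculate total margin = 334
Step 2: Calculate each category's proportion:
  books: 32/334 = 9.58% → 9.58
  games: 62/334 = 18.56% → 18.56
  home: 83/334 = 24.85% → 24.85
  music: 64/334 = 19.16% → 19.16
  sports: 93/334 = 27.84% → 27.84
Step 3: Verify: sum of allocations ≈ 100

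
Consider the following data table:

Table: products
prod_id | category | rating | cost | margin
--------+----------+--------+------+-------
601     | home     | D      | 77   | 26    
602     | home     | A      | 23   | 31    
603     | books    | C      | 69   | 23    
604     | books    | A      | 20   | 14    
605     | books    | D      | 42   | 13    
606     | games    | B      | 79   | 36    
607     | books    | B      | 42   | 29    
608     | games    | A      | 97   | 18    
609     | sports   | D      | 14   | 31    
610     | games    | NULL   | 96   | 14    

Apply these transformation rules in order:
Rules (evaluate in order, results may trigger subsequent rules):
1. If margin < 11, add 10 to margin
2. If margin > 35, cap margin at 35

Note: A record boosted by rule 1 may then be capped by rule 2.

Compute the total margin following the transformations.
234

Step 1: Apply rule 1 to records with margin < 11
  - 0 records get bonus of 10
  - Of these, 0 records then exceed 35 and get capped
Step 2: Apply rule 2 to records with margin > 35
  - 1 records (original) are capped
Step 3: Calculate final sum = 234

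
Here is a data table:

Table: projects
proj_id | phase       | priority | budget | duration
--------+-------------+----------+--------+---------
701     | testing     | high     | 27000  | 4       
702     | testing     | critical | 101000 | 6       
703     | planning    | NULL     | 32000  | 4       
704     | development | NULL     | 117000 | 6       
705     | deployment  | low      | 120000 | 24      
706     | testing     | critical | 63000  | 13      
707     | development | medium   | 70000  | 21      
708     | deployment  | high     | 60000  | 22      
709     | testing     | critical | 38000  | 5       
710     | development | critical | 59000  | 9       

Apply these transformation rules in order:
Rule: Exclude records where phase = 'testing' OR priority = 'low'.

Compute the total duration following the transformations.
62

Step 1: Find records where phase = 'testing' OR priority = 'low'
Step 2: 5 records match, summing to 52
Step 3: Original sum: 114
Step 4: Remaining sum = 114 - 52 = 62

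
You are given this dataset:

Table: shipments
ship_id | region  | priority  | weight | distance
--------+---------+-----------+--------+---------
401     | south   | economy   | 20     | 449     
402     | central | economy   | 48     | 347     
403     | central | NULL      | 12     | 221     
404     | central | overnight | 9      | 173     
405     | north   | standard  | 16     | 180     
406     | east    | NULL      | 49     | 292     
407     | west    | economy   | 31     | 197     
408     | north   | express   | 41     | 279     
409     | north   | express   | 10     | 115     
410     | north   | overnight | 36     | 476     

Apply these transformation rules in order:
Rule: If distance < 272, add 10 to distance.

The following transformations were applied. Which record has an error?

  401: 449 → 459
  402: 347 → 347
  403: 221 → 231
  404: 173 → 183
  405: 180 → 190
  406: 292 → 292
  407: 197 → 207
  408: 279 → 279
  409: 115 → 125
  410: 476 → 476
Record 401 has an error. The correct transformed value should be 449, not 459.

Step 1: Check each record against the rule
Step 2: Record 401 has distance = 449
Step 3: Since 449 >= 272, the bonus should not have been applied
Step 4: Correct value = 449, but claimed value = 459
Conclusion: Record 401 has the error.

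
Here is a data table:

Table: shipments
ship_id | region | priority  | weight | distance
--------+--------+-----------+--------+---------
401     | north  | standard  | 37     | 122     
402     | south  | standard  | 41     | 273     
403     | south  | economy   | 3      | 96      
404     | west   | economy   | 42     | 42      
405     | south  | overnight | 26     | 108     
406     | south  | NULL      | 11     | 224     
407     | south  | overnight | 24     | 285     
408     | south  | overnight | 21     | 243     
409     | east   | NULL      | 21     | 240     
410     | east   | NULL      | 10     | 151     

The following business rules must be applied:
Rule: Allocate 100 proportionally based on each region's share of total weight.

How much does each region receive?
east: 13.14, north: 15.68, south: 53.39, west: 17.8

Step 1: Calculate total weight = 236
Step 2: Calculate each region's proportion:
  east: 31/236 = 13.14% → 13.14
  north: 37/236 = 15.68% → 15.68
  south: 126/236 = 53.39% → 53.39
  west: 42/236 = 17.80% → 17.8
Step 3: Verify: sum of allocations ≈ 100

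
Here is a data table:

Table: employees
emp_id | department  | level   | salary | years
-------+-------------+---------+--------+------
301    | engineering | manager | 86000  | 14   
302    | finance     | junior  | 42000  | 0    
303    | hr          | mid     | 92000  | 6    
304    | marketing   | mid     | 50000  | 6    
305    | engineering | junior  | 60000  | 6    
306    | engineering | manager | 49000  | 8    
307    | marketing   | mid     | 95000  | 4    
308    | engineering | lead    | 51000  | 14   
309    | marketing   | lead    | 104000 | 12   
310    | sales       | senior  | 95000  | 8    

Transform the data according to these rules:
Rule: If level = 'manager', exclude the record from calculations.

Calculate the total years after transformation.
56

Step 1: Identify records where level = 'manager'
Step 2: The excluded records sum to 22
Step 3: Original total years = 78
Step 4: Remaining total = 78 - 22 = 56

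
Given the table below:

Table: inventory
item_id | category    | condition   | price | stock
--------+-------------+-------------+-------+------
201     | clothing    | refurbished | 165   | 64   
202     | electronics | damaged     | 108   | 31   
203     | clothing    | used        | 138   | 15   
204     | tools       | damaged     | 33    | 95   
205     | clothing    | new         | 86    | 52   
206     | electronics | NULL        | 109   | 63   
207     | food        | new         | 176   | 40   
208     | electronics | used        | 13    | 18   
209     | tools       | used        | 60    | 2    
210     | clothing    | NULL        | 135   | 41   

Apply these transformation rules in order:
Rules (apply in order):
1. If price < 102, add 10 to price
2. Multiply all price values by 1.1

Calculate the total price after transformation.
1169.3

Step 1: Apply Rule 1 - Add 10 to records with price < 102
  - 4 records affected: 192 + (4 × 10) = 232
  - Unaffected records: 831
  - Sum after Rule 1: 1063
Step 2: Apply Rule 2 - Multiply all by 1.1
  - 1063 × 1.1 = 1169.3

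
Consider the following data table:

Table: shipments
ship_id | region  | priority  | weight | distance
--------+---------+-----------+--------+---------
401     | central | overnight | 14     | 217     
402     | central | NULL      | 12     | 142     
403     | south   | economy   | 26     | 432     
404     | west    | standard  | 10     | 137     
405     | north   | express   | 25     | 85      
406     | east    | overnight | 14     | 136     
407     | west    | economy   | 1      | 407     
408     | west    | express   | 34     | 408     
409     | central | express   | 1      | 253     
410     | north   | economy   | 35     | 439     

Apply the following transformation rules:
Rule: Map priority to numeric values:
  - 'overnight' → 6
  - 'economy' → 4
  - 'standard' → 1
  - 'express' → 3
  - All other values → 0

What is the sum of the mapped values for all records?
34

Step 1: Apply mapping to each record
Step 2: Count by status:
  'overnight': 2 records × 6 = 12
  'economy': 3 records × 4 = 12
  'standard': 1 records × 1 = 1
  'express': 3 records × 3 = 9
Step 3: Sum all mapped values = 34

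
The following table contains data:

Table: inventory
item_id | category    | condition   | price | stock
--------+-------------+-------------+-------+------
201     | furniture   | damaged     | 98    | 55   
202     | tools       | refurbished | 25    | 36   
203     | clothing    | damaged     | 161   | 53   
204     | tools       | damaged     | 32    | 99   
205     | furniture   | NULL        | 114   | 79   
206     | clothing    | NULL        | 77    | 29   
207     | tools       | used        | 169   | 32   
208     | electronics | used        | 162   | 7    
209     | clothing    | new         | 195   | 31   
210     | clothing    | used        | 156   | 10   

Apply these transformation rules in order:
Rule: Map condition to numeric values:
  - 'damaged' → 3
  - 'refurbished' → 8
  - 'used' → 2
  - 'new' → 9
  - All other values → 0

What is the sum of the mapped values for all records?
32

Step 1: Apply mapping to each record
Step 2: Count by status:
  'damaged': 3 records × 3 = 9
  'refurbished': 1 records × 8 = 8
  'used': 3 records × 2 = 6
  'new': 1 records × 9 = 9
Step 3: Sum all mapped values = 32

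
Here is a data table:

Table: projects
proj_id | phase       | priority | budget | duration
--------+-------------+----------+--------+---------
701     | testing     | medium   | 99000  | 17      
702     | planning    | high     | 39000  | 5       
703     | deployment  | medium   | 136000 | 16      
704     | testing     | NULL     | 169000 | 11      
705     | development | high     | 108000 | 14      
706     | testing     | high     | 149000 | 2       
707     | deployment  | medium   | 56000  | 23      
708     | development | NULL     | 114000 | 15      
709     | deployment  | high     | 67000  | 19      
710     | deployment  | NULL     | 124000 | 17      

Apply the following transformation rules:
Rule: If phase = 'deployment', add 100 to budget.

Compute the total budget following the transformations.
1061400

Step 1: Count records where phase = 'deployment': 4
Step 2: Total bonus added: 4 × 100 = 400
Step 3: Original sum of budget: 1061000
Step 4: Final sum = 1061000 + 400 = 1061400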